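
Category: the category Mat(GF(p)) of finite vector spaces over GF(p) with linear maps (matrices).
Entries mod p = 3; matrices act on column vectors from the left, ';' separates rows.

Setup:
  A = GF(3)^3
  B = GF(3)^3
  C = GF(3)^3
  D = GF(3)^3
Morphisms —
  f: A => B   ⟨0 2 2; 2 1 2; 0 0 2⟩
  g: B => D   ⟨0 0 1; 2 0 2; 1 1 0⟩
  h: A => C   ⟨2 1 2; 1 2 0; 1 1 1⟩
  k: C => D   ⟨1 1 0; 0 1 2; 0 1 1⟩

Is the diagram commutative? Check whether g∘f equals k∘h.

Answer: COMMUTES

Trace:
Path 1 = f;g:
  e0=[1,0,0] f=>[0,2,0] g=>[0,0,2]
  e1=[0,1,0] f=>[2,1,0] g=>[0,1,0]
  e2=[0,0,1] f=>[2,2,2] g=>[2,2,1]
  result₁ = ⟨0 0 2; 0 1 2; 2 0 1⟩
Path 2 = h;k:
  e0=[1,0,0] h=>[2,1,1] k=>[0,0,2]
  e1=[0,1,0] h=>[1,2,1] k=>[0,1,0]
  e2=[0,0,1] h=>[2,0,1] k=>[2,2,1]
  result₂ = ⟨0 0 2; 0 1 2; 2 0 1⟩
Equal? same morphism ✓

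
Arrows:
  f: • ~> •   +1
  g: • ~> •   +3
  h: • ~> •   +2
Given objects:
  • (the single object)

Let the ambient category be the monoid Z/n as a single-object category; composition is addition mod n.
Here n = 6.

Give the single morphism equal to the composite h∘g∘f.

Answer: +0

Trace:
  0 +1≡1 +3≡4 +2≡0  (mod 6)
result: +0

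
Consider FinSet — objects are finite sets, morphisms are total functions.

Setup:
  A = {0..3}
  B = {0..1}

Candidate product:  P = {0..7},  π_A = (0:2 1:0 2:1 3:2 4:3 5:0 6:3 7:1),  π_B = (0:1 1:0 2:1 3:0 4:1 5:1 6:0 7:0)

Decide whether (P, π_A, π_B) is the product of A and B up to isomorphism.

Answer: VALID PRODUCT

Trace:
|A|·|B| = 4·2 = 8;  |P| = 8
Check the pairing map k ↦ (π_A(k), π_B(k)):
  0 : (2,1)
  1 : (0,0)
  2 : (1,1)
  3 : (2,0)
  4 : (3,1)
  5 : (0,1)
  6 : (3,0)
  7 : (1,0)
distinct pairs in image: 8 / 8 needed
  → bijection onto A×B; projections well-typed.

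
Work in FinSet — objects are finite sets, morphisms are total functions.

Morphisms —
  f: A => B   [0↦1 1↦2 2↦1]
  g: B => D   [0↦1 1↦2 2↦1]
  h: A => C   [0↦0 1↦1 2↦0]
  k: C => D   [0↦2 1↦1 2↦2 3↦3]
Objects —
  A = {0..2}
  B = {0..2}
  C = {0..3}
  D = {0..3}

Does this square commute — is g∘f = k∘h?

Along f;g (path 1):
  0 f=>1 g=>2
  1 f=>2 g=>1
  2 f=>1 g=>2
  ⟦path⟧₁ = [0↦2 1↦1 2↦2]
Along h;k (path 2):
  0 h=>0 k=>2
  1 h=>1 k=>1
  2 h=>0 k=>2
  ⟦path⟧₂ = [0↦2 1↦1 2↦2]
Equal? same morphism ✓

Answer: COMMUTES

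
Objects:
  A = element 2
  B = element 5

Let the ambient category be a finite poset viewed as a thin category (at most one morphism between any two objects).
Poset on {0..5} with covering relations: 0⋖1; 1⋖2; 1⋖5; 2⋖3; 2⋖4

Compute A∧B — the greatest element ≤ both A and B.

Answer: A∧B = 1

Trace:
{x : x≤A ∧ x≤B} = {0,1}  (A=2, B=5)
  0 ≤ 1
  1 ≤ 1
glb = 1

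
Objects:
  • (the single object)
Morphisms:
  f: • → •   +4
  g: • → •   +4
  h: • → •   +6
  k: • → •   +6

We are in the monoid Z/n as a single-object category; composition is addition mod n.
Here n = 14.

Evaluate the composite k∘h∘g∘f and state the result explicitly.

Answer: +6

Derivation:
  0 +4≡4 +4≡8 +6≡0 +6≡6  (mod 14)
⟦path⟧: +6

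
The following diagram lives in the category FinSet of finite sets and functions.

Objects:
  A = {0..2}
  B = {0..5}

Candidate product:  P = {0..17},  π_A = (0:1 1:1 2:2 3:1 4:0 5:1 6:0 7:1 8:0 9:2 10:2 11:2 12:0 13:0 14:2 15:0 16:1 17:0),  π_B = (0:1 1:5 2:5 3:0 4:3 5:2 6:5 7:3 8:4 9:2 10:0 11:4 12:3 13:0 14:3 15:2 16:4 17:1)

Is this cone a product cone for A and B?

|A|·|B| = 3·6 = 18;  |P| = 18
Check the pairing map k ↦ (π_A(k), π_B(k)):
  0 : (1,1)
  1 : (1,5)
  2 : (2,5)
  3 : (1,0)
  4 : (0,3)
  5 : (1,2)
  6 : (0,5)
  7 : (1,3)
  8 : (0,4)
  9 : (2,2)
  10 : (2,0)
  11 : (2,4)
  12 : (0,3)  ✗ repeats pair of k=4
  13 : (0,0)
  14 : (2,3)
  15 : (0,2)
  16 : (1,4)
  17 : (0,1)
distinct pairs in image: 17 / 18 needed
  → (0,3) hit at k=4 and k=12

Answer: NOT A VALID PRODUCT — duplicate pair at indices 4,12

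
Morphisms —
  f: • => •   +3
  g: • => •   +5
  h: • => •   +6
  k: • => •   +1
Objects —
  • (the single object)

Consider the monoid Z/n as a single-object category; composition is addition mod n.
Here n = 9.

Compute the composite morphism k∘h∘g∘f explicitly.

Answer: +6

Work:
  0 +3≡3 +5≡8 +6≡5 +1≡6  (mod 9)
composite: +6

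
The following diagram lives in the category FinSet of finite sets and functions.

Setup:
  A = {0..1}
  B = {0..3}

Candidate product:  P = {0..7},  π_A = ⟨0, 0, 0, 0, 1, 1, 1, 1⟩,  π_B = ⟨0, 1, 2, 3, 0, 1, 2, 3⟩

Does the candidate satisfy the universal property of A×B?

Answer: VALID PRODUCT

Work:
|A|·|B| = 2·4 = 8;  |P| = 8
Check the pairing map k ↦ (π_A(k), π_B(k)):
  0 -> (0,0)
  1 -> (0,1)
  2 -> (0,2)
  3 -> (0,3)
  4 -> (1,0)
  5 -> (1,1)
  6 -> (1,2)
  7 -> (1,3)
distinct pairs in image: 8 / 8 needed
  → bijection onto A×B; projections well-typed.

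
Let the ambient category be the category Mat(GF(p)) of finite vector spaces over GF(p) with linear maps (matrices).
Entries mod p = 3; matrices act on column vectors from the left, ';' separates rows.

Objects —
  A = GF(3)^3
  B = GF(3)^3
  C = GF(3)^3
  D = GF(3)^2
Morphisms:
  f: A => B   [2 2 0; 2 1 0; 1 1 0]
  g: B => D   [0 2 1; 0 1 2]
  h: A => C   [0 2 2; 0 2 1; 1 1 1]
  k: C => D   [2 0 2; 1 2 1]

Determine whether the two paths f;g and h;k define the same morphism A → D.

1) trace f;g:
  e0=⟨1,0,0⟩ f=>⟨2,2,1⟩ g=>⟨2,1⟩
  e1=⟨0,1,0⟩ f=>⟨2,1,1⟩ g=>⟨0,0⟩
  e2=⟨0,0,1⟩ f=>⟨0,0,0⟩ g=>⟨0,0⟩
  result₁ = [2 0 0; 1 0 0]
2) trace h;k:
  e0=⟨1,0,0⟩ h=>⟨0,0,1⟩ k=>⟨2,1⟩
  e1=⟨0,1,0⟩ h=>⟨2,2,1⟩ k=>⟨0,1⟩
  e2=⟨0,0,1⟩ h=>⟨2,1,1⟩ k=>⟨0,2⟩
  result₂ = [2 0 0; 1 1 2]
Equal? differ; not commutative

Answer: DOES NOT COMMUTE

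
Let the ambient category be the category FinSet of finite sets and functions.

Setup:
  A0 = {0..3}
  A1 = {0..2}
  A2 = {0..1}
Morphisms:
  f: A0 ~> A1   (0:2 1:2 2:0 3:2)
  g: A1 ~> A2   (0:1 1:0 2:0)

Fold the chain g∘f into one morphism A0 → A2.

  0 f~>2 g~>0
  1 f~>2 g~>0
  2 f~>0 g~>1
  3 f~>2 g~>0
⟦path⟧: (0:0 1:0 2:1 3:0)

Answer: (0:0 1:0 2:1 3:0)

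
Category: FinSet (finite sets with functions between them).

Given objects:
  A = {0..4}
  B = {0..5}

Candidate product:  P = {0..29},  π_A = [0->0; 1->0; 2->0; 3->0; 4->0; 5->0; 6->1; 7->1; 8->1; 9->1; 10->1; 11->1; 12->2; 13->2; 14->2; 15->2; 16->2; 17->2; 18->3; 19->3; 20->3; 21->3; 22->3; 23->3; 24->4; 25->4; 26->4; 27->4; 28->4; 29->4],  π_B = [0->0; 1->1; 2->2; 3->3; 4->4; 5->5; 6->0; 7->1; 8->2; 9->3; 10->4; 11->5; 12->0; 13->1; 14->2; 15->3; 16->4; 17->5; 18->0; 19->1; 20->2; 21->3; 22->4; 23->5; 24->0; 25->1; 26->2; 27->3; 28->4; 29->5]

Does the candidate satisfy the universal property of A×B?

Answer: VALID PRODUCT

Trace:
|A|·|B| = 5·6 = 30;  |P| = 30
Check the pairing map k ↦ (π_A(k), π_B(k)):
  0 -> (0,0)
  1 -> (0,1)
  2 -> (0,2)
  3 -> (0,3)
  4 -> (0,4)
  5 -> (0,5)
  6 -> (1,0)
  7 -> (1,1)
  8 -> (1,2)
  9 -> (1,3)
  10 -> (1,4)
  11 -> (1,5)
  12 -> (2,0)
  13 -> (2,1)
  14 -> (2,2)
  15 -> (2,3)
  16 -> (2,4)
  17 -> (2,5)
  18 -> (3,0)
  19 -> (3,1)
  20 -> (3,2)
  21 -> (3,3)
  22 -> (3,4)
  23 -> (3,5)
  24 -> (4,0)
  25 -> (4,1)
  26 -> (4,2)
  27 -> (4,3)
  28 -> (4,4)
  29 -> (4,5)
distinct pairs in image: 30 / 30 needed
  → bijection onto A×B; projections well-typed.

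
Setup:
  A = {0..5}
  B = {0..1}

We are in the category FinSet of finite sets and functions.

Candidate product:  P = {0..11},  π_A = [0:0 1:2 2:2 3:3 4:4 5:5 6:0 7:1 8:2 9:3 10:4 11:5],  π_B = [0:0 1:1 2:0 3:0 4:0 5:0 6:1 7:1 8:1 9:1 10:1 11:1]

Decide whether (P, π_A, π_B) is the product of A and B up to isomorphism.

Answer: NOT A VALID PRODUCT — duplicate pair at indices 8,1

Trace:
|A|·|B| = 6·2 = 12;  |P| = 12
Check the pairing map k ↦ (π_A(k), π_B(k)):
  0 : (0,0)
  1 : (2,1)
  2 : (2,0)
  3 : (3,0)
  4 : (4,0)
  5 : (5,0)
  6 : (0,1)
  7 : (1,1)
  8 : (2,1)  ✗ repeats pair of k=1
  9 : (3,1)
  10 : (4,1)
  11 : (5,1)
distinct pairs in image: 11 / 12 needed
  → (2,1) hit at k=1 and k=8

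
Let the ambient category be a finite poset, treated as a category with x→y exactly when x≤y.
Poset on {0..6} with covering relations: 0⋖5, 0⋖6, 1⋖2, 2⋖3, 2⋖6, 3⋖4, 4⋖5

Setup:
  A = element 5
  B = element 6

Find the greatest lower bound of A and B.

Answer: NO MEET EXISTS

Trace:
Lower bounds of A=5 and B=6: {0,1,2}
  maximal lower bounds 0 and 2 are incomparable: neither 0≤2 nor 2≤0
→ no greatest lower bound exists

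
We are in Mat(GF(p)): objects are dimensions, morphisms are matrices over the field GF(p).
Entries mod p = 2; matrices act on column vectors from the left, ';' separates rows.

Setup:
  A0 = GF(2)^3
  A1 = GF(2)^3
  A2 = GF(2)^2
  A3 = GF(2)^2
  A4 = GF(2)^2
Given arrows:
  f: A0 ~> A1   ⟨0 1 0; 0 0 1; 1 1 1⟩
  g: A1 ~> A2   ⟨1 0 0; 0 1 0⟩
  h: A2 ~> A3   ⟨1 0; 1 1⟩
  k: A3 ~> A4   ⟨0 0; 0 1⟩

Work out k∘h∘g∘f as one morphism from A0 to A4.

Answer: ⟨0 0 0; 0 1 1⟩

Work:
  e0=⟨1,0,0⟩ f~>⟨0,0,1⟩ g~>⟨0,0⟩ h~>⟨0,0⟩ k~>⟨0,0⟩
  e1=⟨0,1,0⟩ f~>⟨1,0,1⟩ g~>⟨1,0⟩ h~>⟨1,1⟩ k~>⟨0,1⟩
  e2=⟨0,0,1⟩ f~>⟨0,1,1⟩ g~>⟨0,1⟩ h~>⟨0,1⟩ k~>⟨0,1⟩
⟦path⟧: ⟨0 0 0; 0 1 1⟩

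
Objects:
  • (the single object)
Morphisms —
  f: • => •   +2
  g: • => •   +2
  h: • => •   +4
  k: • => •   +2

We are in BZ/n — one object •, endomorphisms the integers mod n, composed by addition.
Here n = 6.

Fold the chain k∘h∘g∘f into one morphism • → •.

Answer: +4

Derivation:
  0 +2≡2 +2≡4 +4≡2 +2≡4  (mod 6)
composite: +4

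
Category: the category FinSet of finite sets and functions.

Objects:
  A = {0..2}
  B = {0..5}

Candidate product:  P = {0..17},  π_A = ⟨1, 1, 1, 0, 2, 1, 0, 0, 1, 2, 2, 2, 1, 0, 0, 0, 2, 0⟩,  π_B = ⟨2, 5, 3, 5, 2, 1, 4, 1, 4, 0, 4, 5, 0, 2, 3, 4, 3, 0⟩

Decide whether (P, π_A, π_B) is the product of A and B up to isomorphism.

|A|·|B| = 3·6 = 18;  |P| = 18
Check the pairing map k ↦ (π_A(k), π_B(k)):
  0 ↦ (1,2)
  1 ↦ (1,5)
  2 ↦ (1,3)
  3 ↦ (0,5)
  4 ↦ (2,2)
  5 ↦ (1,1)
  6 ↦ (0,4)
  7 ↦ (0,1)
  8 ↦ (1,4)
  9 ↦ (2,0)
  10 ↦ (2,4)
  11 ↦ (2,5)
  12 ↦ (1,0)
  13 ↦ (0,2)
  14 ↦ (0,3)
  15 ↦ (0,4)  ✗ repeats pair of k=6
  16 ↦ (2,3)
  17 ↦ (0,0)
distinct pairs in image: 17 / 18 needed
  → (0,4) hit at k=6 and k=15

Answer: NOT A VALID PRODUCT — duplicate pair at indices 15,6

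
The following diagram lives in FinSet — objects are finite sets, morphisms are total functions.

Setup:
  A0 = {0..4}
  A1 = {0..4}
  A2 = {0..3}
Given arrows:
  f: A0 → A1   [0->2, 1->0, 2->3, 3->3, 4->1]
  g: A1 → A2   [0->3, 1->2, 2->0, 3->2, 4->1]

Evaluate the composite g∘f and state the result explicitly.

  0 f→2 g→0
  1 f→0 g→3
  2 f→3 g→2
  3 f→3 g→2
  4 f→1 g→2
result: [0->0, 1->3, 2->2, 3->2, 4->2]

Answer: [0->0, 1->3, 2->2, 3->2, 4->2]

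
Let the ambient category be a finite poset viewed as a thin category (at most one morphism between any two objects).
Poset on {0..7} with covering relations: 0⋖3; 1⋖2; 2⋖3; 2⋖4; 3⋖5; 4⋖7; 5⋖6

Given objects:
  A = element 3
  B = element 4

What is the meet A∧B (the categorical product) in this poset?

Answer: A∧B = 2

Work:
Common predecessors of 3,4: {1,2}
  1 ≤ 2
  2 ≤ 2
glb = 2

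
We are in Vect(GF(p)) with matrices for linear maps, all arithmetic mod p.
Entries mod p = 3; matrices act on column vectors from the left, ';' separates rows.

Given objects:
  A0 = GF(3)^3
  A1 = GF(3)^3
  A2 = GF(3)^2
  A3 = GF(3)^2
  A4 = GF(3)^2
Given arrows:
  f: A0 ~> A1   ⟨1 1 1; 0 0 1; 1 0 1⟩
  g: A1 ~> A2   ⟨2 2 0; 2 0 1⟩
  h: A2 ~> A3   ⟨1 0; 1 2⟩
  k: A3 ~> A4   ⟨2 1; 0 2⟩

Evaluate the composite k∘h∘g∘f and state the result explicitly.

  e0=[1,0,0] f~>[1,0,1] g~>[2,0] h~>[2,2] k~>[0,1]
  e1=[0,1,0] f~>[1,0,0] g~>[2,2] h~>[2,0] k~>[1,0]
  e2=[0,0,1] f~>[1,1,1] g~>[1,0] h~>[1,1] k~>[0,2]
⟦path⟧: ⟨0 1 0; 1 0 2⟩

Answer: ⟨0 1 0; 1 0 2⟩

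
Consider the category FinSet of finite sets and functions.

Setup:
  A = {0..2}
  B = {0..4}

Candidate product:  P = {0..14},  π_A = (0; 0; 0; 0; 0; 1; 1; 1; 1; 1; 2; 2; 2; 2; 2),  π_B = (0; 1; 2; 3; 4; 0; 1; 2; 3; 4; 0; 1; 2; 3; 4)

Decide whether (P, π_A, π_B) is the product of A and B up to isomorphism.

|A|·|B| = 3·5 = 15;  |P| = 15
Check the pairing map k ↦ (π_A(k), π_B(k)):
  0 -> (0,0)
  1 -> (0,1)
  2 -> (0,2)
  3 -> (0,3)
  4 -> (0,4)
  5 -> (1,0)
  6 -> (1,1)
  7 -> (1,2)
  8 -> (1,3)
  9 -> (1,4)
  10 -> (2,0)
  11 -> (2,1)
  12 -> (2,2)
  13 -> (2,3)
  14 -> (2,4)
distinct pairs in image: 15 / 15 needed
  → bijection onto A×B; projections well-typed.

Answer: VALID PRODUCT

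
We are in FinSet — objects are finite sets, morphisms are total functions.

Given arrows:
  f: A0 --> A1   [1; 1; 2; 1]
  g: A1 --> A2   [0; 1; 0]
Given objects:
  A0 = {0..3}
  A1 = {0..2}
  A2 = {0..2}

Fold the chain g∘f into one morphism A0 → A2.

  0 f-->1 g-->1
  1 f-->1 g-->1
  2 f-->2 g-->0
  3 f-->1 g-->1
composite: [1; 1; 0; 1]

Answer: [1; 1; 0; 1]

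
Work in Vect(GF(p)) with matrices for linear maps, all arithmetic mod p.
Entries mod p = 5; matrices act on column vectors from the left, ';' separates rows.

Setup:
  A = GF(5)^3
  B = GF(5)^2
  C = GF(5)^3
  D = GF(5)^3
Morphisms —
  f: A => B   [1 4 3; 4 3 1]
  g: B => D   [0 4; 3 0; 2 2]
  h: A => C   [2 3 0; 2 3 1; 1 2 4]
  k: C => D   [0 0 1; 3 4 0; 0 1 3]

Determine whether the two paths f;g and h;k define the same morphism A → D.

Path 1 = f;g:
  e0=(1,0,0) f=>(1,4) g=>(1,3,0)
  e1=(0,1,0) f=>(4,3) g=>(2,2,4)
  e2=(0,0,1) f=>(3,1) g=>(4,4,3)
  ⟦path⟧₁ = [1 2 4; 3 2 4; 0 4 3]
Path 2 = h;k:
  e0=(1,0,0) h=>(2,2,1) k=>(1,4,0)
  e1=(0,1,0) h=>(3,3,2) k=>(2,1,4)
  e2=(0,0,1) h=>(0,1,4) k=>(4,4,3)
  ⟦path⟧₂ = [1 2 4; 4 1 4; 0 4 3]
Equal? NO — does not commute

Answer: DOES NOT COMMUTE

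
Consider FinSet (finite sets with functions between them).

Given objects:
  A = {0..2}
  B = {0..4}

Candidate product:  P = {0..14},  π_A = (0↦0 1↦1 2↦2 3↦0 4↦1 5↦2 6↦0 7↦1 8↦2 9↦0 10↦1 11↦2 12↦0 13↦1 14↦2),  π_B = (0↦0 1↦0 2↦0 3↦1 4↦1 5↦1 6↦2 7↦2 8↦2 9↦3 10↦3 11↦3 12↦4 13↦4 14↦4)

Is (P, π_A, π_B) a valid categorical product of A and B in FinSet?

|A|·|B| = 3·5 = 15;  |P| = 15
Check the pairing map k ↦ (π_A(k), π_B(k)):
  0 ↦ (0,0)
  1 ↦ (1,0)
  2 ↦ (2,0)
  3 ↦ (0,1)
  4 ↦ (1,1)
  5 ↦ (2,1)
  6 ↦ (0,2)
  7 ↦ (1,2)
  8 ↦ (2,2)
  9 ↦ (0,3)
  10 ↦ (1,3)
  11 ↦ (2,3)
  12 ↦ (0,4)
  13 ↦ (1,4)
  14 ↦ (2,4)
distinct pairs in image: 15 / 15 needed
  → bijection onto A×B; projections well-typed.

Answer: VALID PRODUCT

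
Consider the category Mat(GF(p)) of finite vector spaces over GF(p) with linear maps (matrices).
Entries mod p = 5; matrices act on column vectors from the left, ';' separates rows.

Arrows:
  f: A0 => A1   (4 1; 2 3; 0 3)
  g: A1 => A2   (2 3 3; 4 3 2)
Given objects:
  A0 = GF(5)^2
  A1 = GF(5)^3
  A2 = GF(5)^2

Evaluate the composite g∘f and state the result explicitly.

Answer: (4 0; 2 4)

Work:
  e0=(1,0) f=>(4,2,0) g=>(4,2)
  e1=(0,1) f=>(1,3,3) g=>(0,4)
⟦path⟧: (4 0; 2 4)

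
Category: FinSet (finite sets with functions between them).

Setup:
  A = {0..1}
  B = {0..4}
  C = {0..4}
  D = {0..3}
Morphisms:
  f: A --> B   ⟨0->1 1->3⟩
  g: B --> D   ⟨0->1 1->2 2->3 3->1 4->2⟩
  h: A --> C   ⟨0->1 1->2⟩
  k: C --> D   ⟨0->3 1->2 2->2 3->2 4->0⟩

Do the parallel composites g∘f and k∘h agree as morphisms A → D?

Along f;g (path 1):
  0 f-->1 g-->2
  1 f-->3 g-->1
  ⟦path⟧₁ = ⟨0->2 1->1⟩
Along h;k (path 2):
  0 h-->1 k-->2
  1 h-->2 k-->2
  ⟦path⟧₂ = ⟨0->2 1->2⟩
Equal? NO — does not commute

Answer: DOES NOT COMMUTE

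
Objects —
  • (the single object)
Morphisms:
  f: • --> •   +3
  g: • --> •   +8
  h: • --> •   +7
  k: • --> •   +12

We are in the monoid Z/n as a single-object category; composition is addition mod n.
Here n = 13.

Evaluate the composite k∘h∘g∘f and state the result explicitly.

Answer: +4

Work:
  0 +3≡3 +8≡11 +7≡5 +12≡4  (mod 13)
result: +4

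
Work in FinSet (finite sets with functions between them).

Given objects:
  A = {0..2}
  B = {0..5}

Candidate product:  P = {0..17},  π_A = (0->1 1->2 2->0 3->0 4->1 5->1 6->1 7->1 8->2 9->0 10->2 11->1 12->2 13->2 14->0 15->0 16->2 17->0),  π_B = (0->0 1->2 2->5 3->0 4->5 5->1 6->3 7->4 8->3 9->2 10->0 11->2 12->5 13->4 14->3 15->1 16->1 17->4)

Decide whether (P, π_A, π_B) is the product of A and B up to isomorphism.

|A|·|B| = 3·6 = 18;  |P| = 18
Check the pairing map k ↦ (π_A(k), π_B(k)):
  0 -> (1,0)
  1 -> (2,2)
  2 -> (0,5)
  3 -> (0,0)
  4 -> (1,5)
  5 -> (1,1)
  6 -> (1,3)
  7 -> (1,4)
  8 -> (2,3)
  9 -> (0,2)
  10 -> (2,0)
  11 -> (1,2)
  12 -> (2,5)
  13 -> (2,4)
  14 -> (0,3)
  15 -> (0,1)
  16 -> (2,1)
  17 -> (0,4)
distinct pairs in image: 18 / 18 needed
  → bijection onto A×B; projections well-typed.

Answer: VALID PRODUCT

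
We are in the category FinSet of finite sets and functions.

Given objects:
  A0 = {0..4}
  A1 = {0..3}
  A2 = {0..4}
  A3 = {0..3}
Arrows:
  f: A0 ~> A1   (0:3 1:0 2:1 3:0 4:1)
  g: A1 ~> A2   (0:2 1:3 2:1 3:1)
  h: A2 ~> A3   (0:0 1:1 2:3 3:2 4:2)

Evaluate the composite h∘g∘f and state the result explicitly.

  0 f~>3 g~>1 h~>1
  1 f~>0 g~>2 h~>3
  2 f~>1 g~>3 h~>2
  3 f~>0 g~>2 h~>3
  4 f~>1 g~>3 h~>2
⟦path⟧: (0:1 1:3 2:2 3:3 4:2)

Answer: (0:1 1:3 2:2 3:3 4:2)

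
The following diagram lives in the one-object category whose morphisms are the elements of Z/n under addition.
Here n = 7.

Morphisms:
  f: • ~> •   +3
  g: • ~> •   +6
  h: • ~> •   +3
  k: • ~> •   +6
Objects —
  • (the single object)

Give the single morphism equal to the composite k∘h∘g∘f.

  0 +3≡3 +6≡2 +3≡5 +6≡4  (mod 7)
composite: +4

Answer: +4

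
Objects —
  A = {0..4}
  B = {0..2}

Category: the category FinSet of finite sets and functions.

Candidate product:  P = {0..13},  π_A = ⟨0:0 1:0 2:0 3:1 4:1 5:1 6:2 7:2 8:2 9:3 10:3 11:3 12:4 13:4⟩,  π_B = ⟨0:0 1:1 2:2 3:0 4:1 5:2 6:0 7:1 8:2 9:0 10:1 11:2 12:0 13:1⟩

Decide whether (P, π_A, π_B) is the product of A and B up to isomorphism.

Answer: NOT A VALID PRODUCT — |P|=14 ≠ |A|·|B|=15

Trace:
|A|·|B| = 5·3 = 15;  |P| = 14
  → cardinalities differ; no bijection possible.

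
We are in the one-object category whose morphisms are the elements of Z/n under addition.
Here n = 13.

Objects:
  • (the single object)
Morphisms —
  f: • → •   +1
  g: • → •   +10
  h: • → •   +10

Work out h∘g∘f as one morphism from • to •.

  0 +1≡1 +10≡11 +10≡8  (mod 13)
⟦path⟧: +8

Answer: +8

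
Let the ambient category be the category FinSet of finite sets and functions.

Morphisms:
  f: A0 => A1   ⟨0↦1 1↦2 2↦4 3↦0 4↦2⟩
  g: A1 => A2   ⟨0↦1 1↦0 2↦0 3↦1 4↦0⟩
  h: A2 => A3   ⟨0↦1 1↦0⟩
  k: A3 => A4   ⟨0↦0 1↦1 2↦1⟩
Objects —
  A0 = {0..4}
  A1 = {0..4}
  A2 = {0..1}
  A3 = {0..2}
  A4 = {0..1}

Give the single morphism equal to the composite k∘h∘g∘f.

  0 f=>1 g=>0 h=>1 k=>1
  1 f=>2 g=>0 h=>1 k=>1
  2 f=>4 g=>0 h=>1 k=>1
  3 f=>0 g=>1 h=>0 k=>0
  4 f=>2 g=>0 h=>1 k=>1
composite: ⟨0↦1 1↦1 2↦1 3↦0 4↦1⟩

Answer: ⟨0↦1 1↦1 2↦1 3↦0 4↦1⟩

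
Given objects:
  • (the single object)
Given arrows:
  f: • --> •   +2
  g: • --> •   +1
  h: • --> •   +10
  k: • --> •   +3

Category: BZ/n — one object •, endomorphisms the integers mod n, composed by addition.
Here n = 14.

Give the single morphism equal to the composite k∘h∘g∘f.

Answer: +2

Trace:
  0 +2≡2 +1≡3 +10≡13 +3≡2  (mod 14)
result: +2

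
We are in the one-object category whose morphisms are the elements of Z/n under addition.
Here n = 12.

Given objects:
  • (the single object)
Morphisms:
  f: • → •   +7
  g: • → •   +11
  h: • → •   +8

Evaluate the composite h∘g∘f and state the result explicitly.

Answer: +2

Derivation:
  0 +7≡7 +11≡6 +8≡2  (mod 12)
composite: +2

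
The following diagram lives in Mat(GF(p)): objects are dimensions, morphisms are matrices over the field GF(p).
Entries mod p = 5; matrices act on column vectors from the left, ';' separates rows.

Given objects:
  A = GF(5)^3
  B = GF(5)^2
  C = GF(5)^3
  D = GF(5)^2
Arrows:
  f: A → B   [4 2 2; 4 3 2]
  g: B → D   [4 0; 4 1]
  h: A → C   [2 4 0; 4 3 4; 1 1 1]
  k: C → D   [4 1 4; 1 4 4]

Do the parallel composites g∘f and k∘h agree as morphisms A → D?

Path 1 = f;g:
  e0=⟨1,0,0⟩ f→⟨4,4⟩ g→⟨1,0⟩
  e1=⟨0,1,0⟩ f→⟨2,3⟩ g→⟨3,1⟩
  e2=⟨0,0,1⟩ f→⟨2,2⟩ g→⟨3,0⟩
  ⟦path⟧₁ = [1 3 3; 0 1 0]
Path 2 = h;k:
  e0=⟨1,0,0⟩ h→⟨2,4,1⟩ k→⟨1,2⟩
  e1=⟨0,1,0⟩ h→⟨4,3,1⟩ k→⟨3,0⟩
  e2=⟨0,0,1⟩ h→⟨0,4,1⟩ k→⟨3,0⟩
  ⟦path⟧₂ = [1 3 3; 2 0 0]
Equal? distinct morphisms ✗

Answer: DOES NOT COMMUTE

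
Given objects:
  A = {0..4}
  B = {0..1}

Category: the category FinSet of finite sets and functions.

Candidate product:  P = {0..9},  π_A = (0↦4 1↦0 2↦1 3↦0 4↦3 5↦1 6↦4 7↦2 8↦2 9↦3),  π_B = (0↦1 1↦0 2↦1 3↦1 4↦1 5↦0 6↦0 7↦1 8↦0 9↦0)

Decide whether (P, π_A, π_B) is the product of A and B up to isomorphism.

Answer: VALID PRODUCT

Trace:
|A|·|B| = 5·2 = 10;  |P| = 10
Check the pairing map k ↦ (π_A(k), π_B(k)):
  0 ↦ (4,1)
  1 ↦ (0,0)
  2 ↦ (1,1)
  3 ↦ (0,1)
  4 ↦ (3,1)
  5 ↦ (1,0)
  6 ↦ (4,0)
  7 ↦ (2,1)
  8 ↦ (2,0)
  9 ↦ (3,0)
distinct pairs in image: 10 / 10 needed
  → bijection onto A×B; projections well-typed.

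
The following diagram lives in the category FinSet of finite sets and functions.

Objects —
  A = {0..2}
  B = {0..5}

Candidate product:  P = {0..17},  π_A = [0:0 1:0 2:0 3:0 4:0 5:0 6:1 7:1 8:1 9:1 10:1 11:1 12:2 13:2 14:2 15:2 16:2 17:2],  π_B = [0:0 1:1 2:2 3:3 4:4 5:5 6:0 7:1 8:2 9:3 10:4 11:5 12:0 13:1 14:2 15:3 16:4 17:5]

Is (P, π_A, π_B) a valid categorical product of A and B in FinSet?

|A|·|B| = 3·6 = 18;  |P| = 18
Check the pairing map k ↦ (π_A(k), π_B(k)):
  0 : (0,0)
  1 : (0,1)
  2 : (0,2)
  3 : (0,3)
  4 : (0,4)
  5 : (0,5)
  6 : (1,0)
  7 : (1,1)
  8 : (1,2)
  9 : (1,3)
  10 : (1,4)
  11 : (1,5)
  12 : (2,0)
  13 : (2,1)
  14 : (2,2)
  15 : (2,3)
  16 : (2,4)
  17 : (2,5)
distinct pairs in image: 18 / 18 needed
  → bijection onto A×B; projections well-typed.

Answer: VALID PRODUCT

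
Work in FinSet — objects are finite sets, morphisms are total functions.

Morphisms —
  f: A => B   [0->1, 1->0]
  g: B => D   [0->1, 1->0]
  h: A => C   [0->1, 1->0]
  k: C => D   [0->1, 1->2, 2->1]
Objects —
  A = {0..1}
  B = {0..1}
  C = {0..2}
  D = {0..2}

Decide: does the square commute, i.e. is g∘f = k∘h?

Answer: DOES NOT COMMUTE

Trace:
Along f;g (path 1):
  0 f=>1 g=>0
  1 f=>0 g=>1
  composite₁ = [0->0, 1->1]
Along h;k (path 2):
  0 h=>1 k=>2
  1 h=>0 k=>1
  composite₂ = [0->2, 1->1]
Equal? NO — does not commute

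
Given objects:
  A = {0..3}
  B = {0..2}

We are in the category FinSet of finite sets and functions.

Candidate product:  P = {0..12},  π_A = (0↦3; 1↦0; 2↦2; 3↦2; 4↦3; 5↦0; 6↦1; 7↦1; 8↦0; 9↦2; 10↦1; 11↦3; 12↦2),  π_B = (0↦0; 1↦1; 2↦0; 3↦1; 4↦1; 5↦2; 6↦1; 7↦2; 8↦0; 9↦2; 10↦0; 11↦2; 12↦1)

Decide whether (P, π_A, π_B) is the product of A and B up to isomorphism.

|A|·|B| = 4·3 = 12;  |P| = 13
  → cardinalities differ; no bijection possible.

Answer: NOT A VALID PRODUCT — |P|=13 ≠ |A|·|B|=12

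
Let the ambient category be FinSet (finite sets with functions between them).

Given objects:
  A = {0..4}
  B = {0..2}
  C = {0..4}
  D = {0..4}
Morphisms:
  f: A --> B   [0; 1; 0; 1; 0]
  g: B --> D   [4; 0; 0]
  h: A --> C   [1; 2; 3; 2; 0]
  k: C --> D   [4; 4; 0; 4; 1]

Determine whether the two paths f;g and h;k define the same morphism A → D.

Path 1 = f;g:
  0 f-->0 g-->4
  1 f-->1 g-->0
  2 f-->0 g-->4
  3 f-->1 g-->0
  4 f-->0 g-->4
  result₁ = [4; 0; 4; 0; 4]
Path 2 = h;k:
  0 h-->1 k-->4
  1 h-->2 k-->0
  2 h-->3 k-->4
  3 h-->2 k-->0
  4 h-->0 k-->4
  result₂ = [4; 0; 4; 0; 4]
Equal? same morphism ✓

Answer: COMMUTES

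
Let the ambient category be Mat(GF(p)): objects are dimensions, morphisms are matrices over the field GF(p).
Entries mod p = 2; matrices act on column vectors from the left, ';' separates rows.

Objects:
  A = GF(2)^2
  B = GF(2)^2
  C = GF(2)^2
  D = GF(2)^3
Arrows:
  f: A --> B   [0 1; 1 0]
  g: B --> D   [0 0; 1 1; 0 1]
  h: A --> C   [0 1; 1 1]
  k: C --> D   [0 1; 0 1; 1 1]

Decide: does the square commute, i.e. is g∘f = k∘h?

Answer: DOES NOT COMMUTE

Derivation:
1) trace f;g:
  e0=[1,0] f-->[0,1] g-->[0,1,1]
  e1=[0,1] f-->[1,0] g-->[0,1,0]
  ⟦path⟧₁ = [0 0; 1 1; 1 0]
2) trace h;k:
  e0=[1,0] h-->[0,1] k-->[1,1,1]
  e1=[0,1] h-->[1,1] k-->[1,1,0]
  ⟦path⟧₂ = [1 1; 1 1; 1 0]
Equal? distinct morphisms ✗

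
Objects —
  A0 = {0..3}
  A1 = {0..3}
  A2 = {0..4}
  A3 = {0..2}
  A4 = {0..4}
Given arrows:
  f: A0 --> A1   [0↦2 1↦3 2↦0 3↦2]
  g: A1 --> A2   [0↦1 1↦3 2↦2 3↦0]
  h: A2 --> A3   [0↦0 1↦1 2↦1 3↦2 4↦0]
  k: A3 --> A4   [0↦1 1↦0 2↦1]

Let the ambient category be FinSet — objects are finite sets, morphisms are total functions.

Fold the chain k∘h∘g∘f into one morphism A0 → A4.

Answer: [0↦0 1↦1 2↦0 3↦0]

Trace:
  0 f-->2 g-->2 h-->1 k-->0
  1 f-->3 g-->0 h-->0 k-->1
  2 f-->0 g-->1 h-->1 k-->0
  3 f-->2 g-->2 h-->1 k-->0
composite: [0↦0 1↦1 2↦0 3↦0]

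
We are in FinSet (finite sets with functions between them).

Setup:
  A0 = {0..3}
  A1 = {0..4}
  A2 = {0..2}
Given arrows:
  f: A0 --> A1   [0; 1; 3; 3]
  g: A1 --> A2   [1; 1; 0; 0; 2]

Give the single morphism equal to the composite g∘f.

  0 f-->0 g-->1
  1 f-->1 g-->1
  2 f-->3 g-->0
  3 f-->3 g-->0
composite: [1; 1; 0; 0]

Answer: [1; 1; 0; 0]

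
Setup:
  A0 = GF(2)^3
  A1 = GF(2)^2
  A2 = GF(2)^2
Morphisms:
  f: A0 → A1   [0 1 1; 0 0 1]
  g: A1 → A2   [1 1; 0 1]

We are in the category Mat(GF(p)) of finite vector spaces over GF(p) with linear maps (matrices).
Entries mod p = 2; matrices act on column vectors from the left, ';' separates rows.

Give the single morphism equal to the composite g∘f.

Answer: [0 1 0; 0 0 1]

Trace:
  e0=⟨1,0,0⟩ f→⟨0,0⟩ g→⟨0,0⟩
  e1=⟨0,1,0⟩ f→⟨1,0⟩ g→⟨1,0⟩
  e2=⟨0,0,1⟩ f→⟨1,1⟩ g→⟨0,1⟩
result: [0 1 0; 0 0 1]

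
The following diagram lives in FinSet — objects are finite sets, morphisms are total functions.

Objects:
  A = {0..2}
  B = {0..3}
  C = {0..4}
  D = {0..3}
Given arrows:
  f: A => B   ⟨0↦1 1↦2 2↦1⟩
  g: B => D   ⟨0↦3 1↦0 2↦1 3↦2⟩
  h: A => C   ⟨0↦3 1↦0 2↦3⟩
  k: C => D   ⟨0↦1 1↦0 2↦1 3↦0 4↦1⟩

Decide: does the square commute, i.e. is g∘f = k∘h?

Answer: COMMUTES

Trace:
Along f;g (path 1):
  0 f=>1 g=>0
  1 f=>2 g=>1
  2 f=>1 g=>0
  composite₁ = ⟨0↦0 1↦1 2↦0⟩
Along h;k (path 2):
  0 h=>3 k=>0
  1 h=>0 k=>1
  2 h=>3 k=>0
  composite₂ = ⟨0↦0 1↦1 2↦0⟩
Equal? equal; square commutes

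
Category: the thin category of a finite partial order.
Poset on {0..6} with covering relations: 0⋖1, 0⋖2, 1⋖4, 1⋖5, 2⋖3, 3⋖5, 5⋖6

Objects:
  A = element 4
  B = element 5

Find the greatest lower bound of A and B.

Answer: A∧B = 1

Work:
{x : x<=A ∧ x<=B} = {0,1}  (A=4, B=5)
  0 <= 1
  1 <= 1
glb = 1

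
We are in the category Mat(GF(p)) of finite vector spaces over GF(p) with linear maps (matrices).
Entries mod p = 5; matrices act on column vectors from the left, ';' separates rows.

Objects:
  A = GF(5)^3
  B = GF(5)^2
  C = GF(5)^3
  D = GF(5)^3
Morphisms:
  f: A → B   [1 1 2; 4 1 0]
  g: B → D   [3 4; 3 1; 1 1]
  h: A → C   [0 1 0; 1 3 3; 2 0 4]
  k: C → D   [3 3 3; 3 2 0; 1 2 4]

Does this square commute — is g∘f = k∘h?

Answer: COMMUTES

Trace:
Path 1 = f;g:
  e0=[1,0,0] f→[1,4] g→[4,2,0]
  e1=[0,1,0] f→[1,1] g→[2,4,2]
  e2=[0,0,1] f→[2,0] g→[1,1,2]
  composite₁ = [4 2 1; 2 4 1; 0 2 2]
Path 2 = h;k:
  e0=[1,0,0] h→[0,1,2] k→[4,2,0]
  e1=[0,1,0] h→[1,3,0] k→[2,4,2]
  e2=[0,0,1] h→[0,3,4] k→[1,1,2]
  composite₂ = [4 2 1; 2 4 1; 0 2 2]
Equal? YES — commutes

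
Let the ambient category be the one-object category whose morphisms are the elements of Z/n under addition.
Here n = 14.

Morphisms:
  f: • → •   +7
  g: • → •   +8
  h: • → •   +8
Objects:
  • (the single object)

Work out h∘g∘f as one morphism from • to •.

Answer: +9

Work:
  0 +7≡7 +8≡1 +8≡9  (mod 14)
result: +9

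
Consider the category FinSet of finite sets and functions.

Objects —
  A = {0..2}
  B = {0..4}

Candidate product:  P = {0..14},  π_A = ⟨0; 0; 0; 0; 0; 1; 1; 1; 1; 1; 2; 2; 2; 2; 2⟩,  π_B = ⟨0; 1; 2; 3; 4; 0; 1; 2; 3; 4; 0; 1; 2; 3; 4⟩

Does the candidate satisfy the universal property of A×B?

Answer: VALID PRODUCT

Work:
|A|·|B| = 3·5 = 15;  |P| = 15
Check the pairing map k ↦ (π_A(k), π_B(k)):
  0 -> (0,0)
  1 -> (0,1)
  2 -> (0,2)
  3 -> (0,3)
  4 -> (0,4)
  5 -> (1,0)
  6 -> (1,1)
  7 -> (1,2)
  8 -> (1,3)
  9 -> (1,4)
  10 -> (2,0)
  11 -> (2,1)
  12 -> (2,2)
  13 -> (2,3)
  14 -> (2,4)
distinct pairs in image: 15 / 15 needed
  → bijection onto A×B; projections well-typed.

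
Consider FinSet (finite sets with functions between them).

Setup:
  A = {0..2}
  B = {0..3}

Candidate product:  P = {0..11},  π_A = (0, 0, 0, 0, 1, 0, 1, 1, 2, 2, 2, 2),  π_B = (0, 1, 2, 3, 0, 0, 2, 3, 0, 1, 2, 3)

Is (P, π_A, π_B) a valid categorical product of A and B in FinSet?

Answer: NOT A VALID PRODUCT — duplicate pair at indices 0,5

Work:
|A|·|B| = 3·4 = 12;  |P| = 12
Check the pairing map k ↦ (π_A(k), π_B(k)):
  0 ↦ (0,0)
  1 ↦ (0,1)
  2 ↦ (0,2)
  3 ↦ (0,3)
  4 ↦ (1,0)
  5 ↦ (0,0)  ✗ repeats pair of k=0
  6 ↦ (1,2)
  7 ↦ (1,3)
  8 ↦ (2,0)
  9 ↦ (2,1)
  10 ↦ (2,2)
  11 ↦ (2,3)
distinct pairs in image: 11 / 12 needed
  → (0,0) hit at k=0 and k=5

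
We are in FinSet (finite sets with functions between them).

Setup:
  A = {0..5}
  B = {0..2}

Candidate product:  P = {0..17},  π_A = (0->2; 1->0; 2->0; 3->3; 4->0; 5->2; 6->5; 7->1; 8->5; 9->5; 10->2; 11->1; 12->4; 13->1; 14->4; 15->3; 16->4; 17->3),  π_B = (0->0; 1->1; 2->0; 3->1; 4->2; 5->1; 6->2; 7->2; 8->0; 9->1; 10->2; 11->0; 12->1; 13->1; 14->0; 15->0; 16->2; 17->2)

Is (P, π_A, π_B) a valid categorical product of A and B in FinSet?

Answer: VALID PRODUCT

Derivation:
|A|·|B| = 6·3 = 18;  |P| = 18
Check the pairing map k ↦ (π_A(k), π_B(k)):
  0 -> (2,0)
  1 -> (0,1)
  2 -> (0,0)
  3 -> (3,1)
  4 -> (0,2)
  5 -> (2,1)
  6 -> (5,2)
  7 -> (1,2)
  8 -> (5,0)
  9 -> (5,1)
  10 -> (2,2)
  11 -> (1,0)
  12 -> (4,1)
  13 -> (1,1)
  14 -> (4,0)
  15 -> (3,0)
  16 -> (4,2)
  17 -> (3,2)
distinct pairs in image: 18 / 18 needed
  → bijection onto A×B; projections well-typed.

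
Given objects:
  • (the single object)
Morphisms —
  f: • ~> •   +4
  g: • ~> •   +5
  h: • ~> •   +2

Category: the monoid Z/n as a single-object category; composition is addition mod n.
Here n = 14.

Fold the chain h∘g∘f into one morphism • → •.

Answer: +11

Work:
  0 +4≡4 +5≡9 +2≡11  (mod 14)
result: +11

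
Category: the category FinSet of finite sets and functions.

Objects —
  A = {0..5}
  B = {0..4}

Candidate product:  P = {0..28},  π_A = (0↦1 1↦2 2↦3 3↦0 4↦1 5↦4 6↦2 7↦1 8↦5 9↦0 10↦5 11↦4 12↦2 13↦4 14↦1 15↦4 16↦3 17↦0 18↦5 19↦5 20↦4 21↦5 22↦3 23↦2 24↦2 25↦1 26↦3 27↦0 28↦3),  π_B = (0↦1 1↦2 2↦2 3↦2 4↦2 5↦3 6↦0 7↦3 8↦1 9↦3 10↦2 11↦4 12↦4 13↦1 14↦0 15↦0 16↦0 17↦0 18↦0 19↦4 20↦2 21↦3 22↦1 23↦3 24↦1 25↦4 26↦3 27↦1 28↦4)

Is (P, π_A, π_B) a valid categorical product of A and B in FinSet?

|A|·|B| = 6·5 = 30;  |P| = 29
  → cardinalities differ; no bijection possible.

Answer: NOT A VALID PRODUCT — |P|=29 ≠ |A|·|B|=30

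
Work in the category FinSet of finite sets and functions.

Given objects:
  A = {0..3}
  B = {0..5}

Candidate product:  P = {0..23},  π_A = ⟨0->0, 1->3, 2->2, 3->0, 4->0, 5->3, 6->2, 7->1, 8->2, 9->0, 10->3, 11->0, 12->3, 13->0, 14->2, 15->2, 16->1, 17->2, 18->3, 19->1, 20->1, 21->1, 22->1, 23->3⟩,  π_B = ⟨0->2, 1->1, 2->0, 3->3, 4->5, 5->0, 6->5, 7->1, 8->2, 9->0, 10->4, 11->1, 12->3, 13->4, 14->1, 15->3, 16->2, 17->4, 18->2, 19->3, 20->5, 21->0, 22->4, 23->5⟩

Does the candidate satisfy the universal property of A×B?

Answer: VALID PRODUCT

Work:
|A|·|B| = 4·6 = 24;  |P| = 24
Check the pairing map k ↦ (π_A(k), π_B(k)):
  0 -> (0,2)
  1 -> (3,1)
  2 -> (2,0)
  3 -> (0,3)
  4 -> (0,5)
  5 -> (3,0)
  6 -> (2,5)
  7 -> (1,1)
  8 -> (2,2)
  9 -> (0,0)
  10 -> (3,4)
  11 -> (0,1)
  12 -> (3,3)
  13 -> (0,4)
  14 -> (2,1)
  15 -> (2,3)
  16 -> (1,2)
  17 -> (2,4)
  18 -> (3,2)
  19 -> (1,3)
  20 -> (1,5)
  21 -> (1,0)
  22 -> (1,4)
  23 -> (3,5)
distinct pairs in image: 24 / 24 needed
  → bijection onto A×B; projections well-typed.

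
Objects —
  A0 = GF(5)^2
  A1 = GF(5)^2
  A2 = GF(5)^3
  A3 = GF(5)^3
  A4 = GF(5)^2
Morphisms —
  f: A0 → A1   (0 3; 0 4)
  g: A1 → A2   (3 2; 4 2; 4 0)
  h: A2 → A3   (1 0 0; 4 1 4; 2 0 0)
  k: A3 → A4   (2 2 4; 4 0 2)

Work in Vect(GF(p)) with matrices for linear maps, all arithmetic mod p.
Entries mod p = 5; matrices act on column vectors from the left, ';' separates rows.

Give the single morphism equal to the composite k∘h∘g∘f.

  e0=(1,0) f→(0,0) g→(0,0,0) h→(0,0,0) k→(0,0)
  e1=(0,1) f→(3,4) g→(2,0,2) h→(2,1,4) k→(2,1)
⟦path⟧: (0 2; 0 1)

Answer: (0 2; 0 1)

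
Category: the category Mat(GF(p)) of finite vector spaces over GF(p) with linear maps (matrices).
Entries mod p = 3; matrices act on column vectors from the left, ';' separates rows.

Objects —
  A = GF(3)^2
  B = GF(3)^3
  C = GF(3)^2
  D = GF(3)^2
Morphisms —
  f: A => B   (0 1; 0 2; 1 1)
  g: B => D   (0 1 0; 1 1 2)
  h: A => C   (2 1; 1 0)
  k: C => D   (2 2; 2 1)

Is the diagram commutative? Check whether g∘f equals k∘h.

Along f;g (path 1):
  e0=⟨1,0⟩ f=>⟨0,0,1⟩ g=>⟨0,2⟩
  e1=⟨0,1⟩ f=>⟨1,2,1⟩ g=>⟨2,2⟩
  ⟦path⟧₁ = (0 2; 2 2)
Along h;k (path 2):
  e0=⟨1,0⟩ h=>⟨2,1⟩ k=>⟨0,2⟩
  e1=⟨0,1⟩ h=>⟨1,0⟩ k=>⟨2,2⟩
  ⟦path⟧₂ = (0 2; 2 2)
Equal? equal; square commutes

Answer: COMMUTES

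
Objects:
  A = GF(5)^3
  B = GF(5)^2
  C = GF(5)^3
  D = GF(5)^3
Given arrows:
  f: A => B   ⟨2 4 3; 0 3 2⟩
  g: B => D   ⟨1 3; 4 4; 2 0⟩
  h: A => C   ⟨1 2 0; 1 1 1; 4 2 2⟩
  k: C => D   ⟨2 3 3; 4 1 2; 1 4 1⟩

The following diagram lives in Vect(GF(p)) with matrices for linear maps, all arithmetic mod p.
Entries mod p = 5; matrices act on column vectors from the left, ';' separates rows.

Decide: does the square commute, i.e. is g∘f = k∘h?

Along f;g (path 1):
  e0=(1,0,0) f=>(2,0) g=>(2,3,4)
  e1=(0,1,0) f=>(4,3) g=>(3,3,3)
  e2=(0,0,1) f=>(3,2) g=>(4,0,1)
  ⟦path⟧₁ = ⟨2 3 4; 3 3 0; 4 3 1⟩
Along h;k (path 2):
  e0=(1,0,0) h=>(1,1,4) k=>(2,3,4)
  e1=(0,1,0) h=>(2,1,2) k=>(3,3,3)
  e2=(0,0,1) h=>(0,1,2) k=>(4,0,1)
  ⟦path⟧₂ = ⟨2 3 4; 3 3 0; 4 3 1⟩
Equal? YES — commutes

Answer: COMMUTES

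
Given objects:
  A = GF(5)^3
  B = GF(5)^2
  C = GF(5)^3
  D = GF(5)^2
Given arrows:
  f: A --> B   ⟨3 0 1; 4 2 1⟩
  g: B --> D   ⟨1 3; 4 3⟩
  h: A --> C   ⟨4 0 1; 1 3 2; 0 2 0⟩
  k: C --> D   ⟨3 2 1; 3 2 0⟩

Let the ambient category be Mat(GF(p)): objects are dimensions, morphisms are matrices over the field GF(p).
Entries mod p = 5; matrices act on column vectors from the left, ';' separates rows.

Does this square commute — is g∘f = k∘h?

Along f;g (path 1):
  e0=[1,0,0] f-->[3,4] g-->[0,4]
  e1=[0,1,0] f-->[0,2] g-->[1,1]
  e2=[0,0,1] f-->[1,1] g-->[4,2]
  composite₁ = ⟨0 1 4; 4 1 2⟩
Along h;k (path 2):
  e0=[1,0,0] h-->[4,1,0] k-->[4,4]
  e1=[0,1,0] h-->[0,3,2] k-->[3,1]
  e2=[0,0,1] h-->[1,2,0] k-->[2,2]
  composite₂ = ⟨4 3 2; 4 1 2⟩
Equal? distinct morphisms ✗

Answer: DOES NOT COMMUTE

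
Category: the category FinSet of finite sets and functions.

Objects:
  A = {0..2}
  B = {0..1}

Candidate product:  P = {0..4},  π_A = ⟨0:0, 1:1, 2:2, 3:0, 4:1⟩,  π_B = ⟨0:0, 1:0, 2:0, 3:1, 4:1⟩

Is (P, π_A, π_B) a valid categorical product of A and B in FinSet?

Answer: NOT A VALID PRODUCT — |P|=5 ≠ |A|·|B|=6

Derivation:
|A|·|B| = 3·2 = 6;  |P| = 5
  → cardinalities differ; no bijection possible.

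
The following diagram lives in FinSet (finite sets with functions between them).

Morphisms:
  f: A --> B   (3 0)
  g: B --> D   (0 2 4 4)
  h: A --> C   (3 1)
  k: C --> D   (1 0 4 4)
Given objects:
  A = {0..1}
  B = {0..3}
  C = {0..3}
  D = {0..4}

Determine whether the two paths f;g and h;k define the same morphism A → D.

Answer: COMMUTES

Work:
1) trace f;g:
  0 f-->3 g-->4
  1 f-->0 g-->0
  composite₁ = (4 0)
2) trace h;k:
  0 h-->3 k-->4
  1 h-->1 k-->0
  composite₂ = (4 0)
Equal? same morphism ✓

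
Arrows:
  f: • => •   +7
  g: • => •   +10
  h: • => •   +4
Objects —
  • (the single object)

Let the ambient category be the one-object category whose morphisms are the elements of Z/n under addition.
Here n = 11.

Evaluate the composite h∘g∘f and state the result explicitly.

Answer: +10

Derivation:
  0 +7≡7 +10≡6 +4≡10  (mod 11)
composite: +10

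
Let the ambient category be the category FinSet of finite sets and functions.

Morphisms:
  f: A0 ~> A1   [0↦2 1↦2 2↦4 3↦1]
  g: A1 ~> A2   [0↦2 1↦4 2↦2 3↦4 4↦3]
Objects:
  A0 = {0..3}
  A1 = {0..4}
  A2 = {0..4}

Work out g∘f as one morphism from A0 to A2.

  0 f~>2 g~>2
  1 f~>2 g~>2
  2 f~>4 g~>3
  3 f~>1 g~>4
⟦path⟧: [0↦2 1↦2 2↦3 3↦4]

Answer: [0↦2 1↦2 2↦3 3↦4]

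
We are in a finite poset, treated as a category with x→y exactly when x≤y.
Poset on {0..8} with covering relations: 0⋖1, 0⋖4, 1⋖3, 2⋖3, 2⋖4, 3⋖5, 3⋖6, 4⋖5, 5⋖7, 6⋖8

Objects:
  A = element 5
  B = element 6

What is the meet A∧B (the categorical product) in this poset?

{x : x≤A ∧ x≤B} = {0,1,2,3}  (A=5, B=6)
  0 ≤ 3
  1 ≤ 3
  2 ≤ 3
  3 ≤ 3
glb = 3

Answer: A∧B = 3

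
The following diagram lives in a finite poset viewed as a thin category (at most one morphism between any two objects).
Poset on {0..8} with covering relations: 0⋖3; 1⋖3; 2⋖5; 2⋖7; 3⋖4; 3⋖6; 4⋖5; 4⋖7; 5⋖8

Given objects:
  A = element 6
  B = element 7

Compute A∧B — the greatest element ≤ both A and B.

Lower bounds of A=6 and B=7: {0,1,3}
  0 <= 3
  1 <= 3
  3 <= 3
glb = 3

Answer: A∧B = 3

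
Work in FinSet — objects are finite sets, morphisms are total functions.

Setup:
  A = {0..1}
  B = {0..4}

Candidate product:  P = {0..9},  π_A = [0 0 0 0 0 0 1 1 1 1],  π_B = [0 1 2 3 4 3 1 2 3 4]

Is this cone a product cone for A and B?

Answer: NOT A VALID PRODUCT — duplicate pair at indices 3,5

Work:
|A|·|B| = 2·5 = 10;  |P| = 10
Check the pairing map k ↦ (π_A(k), π_B(k)):
  0 -> (0,0)
  1 -> (0,1)
  2 -> (0,2)
  3 -> (0,3)
  4 -> (0,4)
  5 -> (0,3)  ✗ repeats pair of k=3
  6 -> (1,1)
  7 -> (1,2)
  8 -> (1,3)
  9 -> (1,4)
distinct pairs in image: 9 / 10 needed
  → (0,3) hit at k=3 and k=5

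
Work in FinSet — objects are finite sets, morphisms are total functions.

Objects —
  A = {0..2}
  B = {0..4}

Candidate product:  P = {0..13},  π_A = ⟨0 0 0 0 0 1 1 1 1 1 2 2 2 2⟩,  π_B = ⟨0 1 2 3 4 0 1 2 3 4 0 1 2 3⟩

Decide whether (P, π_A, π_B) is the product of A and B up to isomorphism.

Answer: NOT A VALID PRODUCT — |P|=14 ≠ |A|·|B|=15

Work:
|A|·|B| = 3·5 = 15;  |P| = 14
  → cardinalities differ; no bijection possible.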